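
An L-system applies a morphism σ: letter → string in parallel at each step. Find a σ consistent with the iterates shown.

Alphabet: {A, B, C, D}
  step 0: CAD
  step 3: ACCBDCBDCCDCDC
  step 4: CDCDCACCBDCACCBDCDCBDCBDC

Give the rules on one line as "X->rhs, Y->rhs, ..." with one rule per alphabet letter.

A->C, B->ACC, C->DC, D->B

  step 3 ⇒ step 4: ACCBDCBDCCDCDC ⇒ C·DC·DC·ACC·B·DC·ACC·B·DC·DC·B·DC·B·DC
    A ↦ C
    B ↦ ACC
    C ↦ DC
    D ↦ B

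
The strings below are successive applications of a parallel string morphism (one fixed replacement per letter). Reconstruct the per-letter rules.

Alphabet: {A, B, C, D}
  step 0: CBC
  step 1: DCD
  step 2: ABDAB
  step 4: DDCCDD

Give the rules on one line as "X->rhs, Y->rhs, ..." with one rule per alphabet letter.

A->C, B->C, C->D, D->AB

  step 1 ⇒ step 2: DCD ⇒ AB·D·AB
    C ↦ D
    D ↦ AB
    A ↦ C  (constrained at step 2)
  step 0 ⇒ step 1: CBC ⇒ D·C·D
    B ↦ C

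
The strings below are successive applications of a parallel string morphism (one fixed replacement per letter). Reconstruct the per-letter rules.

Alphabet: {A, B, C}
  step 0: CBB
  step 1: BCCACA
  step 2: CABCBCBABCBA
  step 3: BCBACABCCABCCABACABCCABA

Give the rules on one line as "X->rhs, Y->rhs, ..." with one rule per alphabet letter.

  step 2 ⇒ step 3: CABCBCBABCBA ⇒ BC·BA·CA·BC·CA·BC·CA·BA·CA·BC·CA·BA
    A ↦ BA
    B ↦ CA
    C ↦ BC

A->BA, B->CA, C->BC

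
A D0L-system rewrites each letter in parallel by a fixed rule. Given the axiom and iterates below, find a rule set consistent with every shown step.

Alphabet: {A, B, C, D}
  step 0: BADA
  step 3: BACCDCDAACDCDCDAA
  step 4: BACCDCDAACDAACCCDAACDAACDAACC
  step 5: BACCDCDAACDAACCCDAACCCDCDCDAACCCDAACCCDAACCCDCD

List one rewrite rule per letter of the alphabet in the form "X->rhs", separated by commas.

A->C, B->BA, C->CD, D->AA

  step 4 ⇒ step 5: BACCDCDAACDAACCCDAACDAACDAACC ⇒ BA·C·CD·CD·AA·CD·AA·C·C·CD·AA·C·C·CD·CD·CD·AA·C·C·CD·AA·C·C·CD·AA·C·C·CD·CD
    A ↦ C
    B ↦ BA
    C ↦ CD
    D ↦ AA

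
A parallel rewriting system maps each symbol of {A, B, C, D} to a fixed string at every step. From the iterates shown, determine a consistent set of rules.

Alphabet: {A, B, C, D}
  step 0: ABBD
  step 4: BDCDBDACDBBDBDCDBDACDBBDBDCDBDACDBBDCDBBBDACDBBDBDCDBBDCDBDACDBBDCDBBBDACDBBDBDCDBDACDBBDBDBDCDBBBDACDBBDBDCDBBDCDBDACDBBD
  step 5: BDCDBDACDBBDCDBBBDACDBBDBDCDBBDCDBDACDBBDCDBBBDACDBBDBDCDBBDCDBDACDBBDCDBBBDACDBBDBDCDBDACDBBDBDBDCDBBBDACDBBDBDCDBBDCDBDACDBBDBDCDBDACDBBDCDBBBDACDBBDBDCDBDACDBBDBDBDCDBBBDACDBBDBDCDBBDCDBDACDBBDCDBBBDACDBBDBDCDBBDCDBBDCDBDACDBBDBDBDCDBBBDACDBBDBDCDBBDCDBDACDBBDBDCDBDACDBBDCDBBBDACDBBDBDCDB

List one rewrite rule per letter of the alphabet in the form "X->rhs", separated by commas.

  step 4 ⇒ step 5: BDCDBDACDBBDBDCDBDACDBBDBDCDBDACDBBDCDBBBDACDBBDBDCDBBDCDBDACDBBDCDBBBDACDBBDBDCDBDACDBBDBDBDCDBBBDACDBBDBDCDBBDCDBDACDBBD ⇒ BD·CDB·DA·CDB·BD·CDB·BB·DA·CDB·BD·BD·CDB·BD·CDB·DA·CDB·BD·CDB·BB·DA·CDB·BD·BD·CDB·BD·CDB·DA·CDB·BD·CDB·BB·DA·CDB·BD·BD·CDB·DA·CDB·BD·BD·BD·CDB·BB·DA·CDB·BD·BD·CDB·BD·CDB·DA·CDB·BD·BD·CDB·DA·CDB·BD·CDB·BB·DA·CDB·BD·BD·CDB·DA·CDB·BD·BD·BD·CDB·BB·DA·CDB·BD·BD·CDB·BD·CDB·DA·CDB·BD·CDB·BB·DA·CDB·BD·BD·CDB·BD·CDB·BD·CDB·DA·CDB·BD·BD·BD·CDB·BB·DA·CDB·BD·BD·CDB·BD·CDB·DA·CDB·BD·BD·CDB·DA·CDB·BD·CDB·BB·DA·CDB·BD·BD·CDB
    A ↦ BB
    B ↦ BD
    C ↦ DA
    D ↦ CDB

A->BB, B->BD, C->DA, D->CDB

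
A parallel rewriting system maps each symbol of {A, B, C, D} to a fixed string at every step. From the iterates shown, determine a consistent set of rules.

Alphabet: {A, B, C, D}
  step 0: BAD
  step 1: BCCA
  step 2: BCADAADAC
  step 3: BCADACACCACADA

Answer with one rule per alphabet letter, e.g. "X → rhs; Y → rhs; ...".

A->C, B->BC, C->ADA, D->A

  step 2 ⇒ step 3: BCADAADAC ⇒ BC·ADA·C·A·C·C·A·C·ADA
    A ↦ C
    B ↦ BC
    C ↦ ADA
    D ↦ A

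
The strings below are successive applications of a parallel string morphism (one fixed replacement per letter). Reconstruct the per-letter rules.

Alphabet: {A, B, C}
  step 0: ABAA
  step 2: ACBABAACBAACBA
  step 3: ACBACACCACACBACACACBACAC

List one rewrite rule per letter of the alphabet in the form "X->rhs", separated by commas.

A->AC, B->C, C->BA

  step 2 ⇒ step 3: ACBABAACBAACBA ⇒ AC·BA·C·AC·C·AC·AC·BA·C·AC·AC·BA·C·AC
    A ↦ AC
    B ↦ C
    C ↦ BA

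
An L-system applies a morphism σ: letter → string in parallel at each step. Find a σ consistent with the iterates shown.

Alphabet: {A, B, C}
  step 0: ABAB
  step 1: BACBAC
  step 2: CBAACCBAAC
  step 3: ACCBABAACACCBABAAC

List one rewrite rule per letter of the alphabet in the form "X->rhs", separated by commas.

  step 2 ⇒ step 3: CBAACCBAAC ⇒ AC·C·BA·BA·AC·AC·C·BA·BA·AC
    A ↦ BA
    B ↦ C
    C ↦ AC

A->BA, B->C, C->AC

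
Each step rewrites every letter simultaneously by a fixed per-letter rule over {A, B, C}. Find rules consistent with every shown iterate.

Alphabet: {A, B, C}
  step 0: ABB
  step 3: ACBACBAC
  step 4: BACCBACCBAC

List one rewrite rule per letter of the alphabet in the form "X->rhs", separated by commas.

A->B, B->C, C->AC

  step 3 ⇒ step 4: ACBACBAC ⇒ B·AC·C·B·AC·C·B·AC
    A ↦ B
    B ↦ C
    C ↦ AC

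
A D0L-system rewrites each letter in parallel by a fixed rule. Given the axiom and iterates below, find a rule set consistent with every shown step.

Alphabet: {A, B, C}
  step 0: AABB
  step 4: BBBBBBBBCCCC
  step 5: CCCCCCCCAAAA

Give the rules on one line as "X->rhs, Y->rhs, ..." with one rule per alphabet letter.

  step 4 ⇒ step 5: BBBBBBBBCCCC ⇒ C·C·C·C·C·C·C·C·A·A·A·A
    B ↦ C
    C ↦ A
    A ↦ BB  (constrained at step 0)

A->BB, B->C, C->A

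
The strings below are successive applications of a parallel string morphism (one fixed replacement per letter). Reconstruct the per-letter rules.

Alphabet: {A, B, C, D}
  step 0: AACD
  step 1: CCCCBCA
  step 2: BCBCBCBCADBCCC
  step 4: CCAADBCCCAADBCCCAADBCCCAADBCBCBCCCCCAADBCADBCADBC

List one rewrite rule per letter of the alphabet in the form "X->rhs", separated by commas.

A->CC, B->AD, C->BC, D->A

  step 1 ⇒ step 2: CCCCBCA ⇒ BC·BC·BC·BC·AD·BC·CC
    A ↦ CC
    B ↦ AD
    C ↦ BC
  step 0 ⇒ step 1: AACD ⇒ CC·CC·BC·A
    D ↦ A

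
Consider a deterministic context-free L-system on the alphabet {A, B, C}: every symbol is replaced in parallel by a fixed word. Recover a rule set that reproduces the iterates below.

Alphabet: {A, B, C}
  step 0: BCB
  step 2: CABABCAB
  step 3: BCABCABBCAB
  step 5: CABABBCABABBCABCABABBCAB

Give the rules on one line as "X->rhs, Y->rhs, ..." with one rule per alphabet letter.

  step 2 ⇒ step 3: CABABCAB ⇒ B·C·AB·C·AB·B·C·AB
    A ↦ C
    B ↦ AB
    C ↦ B

A->C, B->AB, C->B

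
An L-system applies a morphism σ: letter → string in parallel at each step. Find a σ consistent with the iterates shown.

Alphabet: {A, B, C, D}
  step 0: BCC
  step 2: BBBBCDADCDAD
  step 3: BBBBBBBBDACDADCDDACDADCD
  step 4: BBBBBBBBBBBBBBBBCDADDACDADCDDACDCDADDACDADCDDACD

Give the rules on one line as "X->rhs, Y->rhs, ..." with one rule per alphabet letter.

A->AD, B->BB, C->DA, D->CD

  step 3 ⇒ step 4: BBBBBBBBDACDADCDDACDADCD ⇒ BB·BB·BB·BB·BB·BB·BB·BB·CD·AD·DA·CD·AD·CD·DA·CD·CD·AD·DA·CD·AD·CD·DA·CD
    A ↦ AD
    B ↦ BB
    C ↦ DA
    D ↦ CD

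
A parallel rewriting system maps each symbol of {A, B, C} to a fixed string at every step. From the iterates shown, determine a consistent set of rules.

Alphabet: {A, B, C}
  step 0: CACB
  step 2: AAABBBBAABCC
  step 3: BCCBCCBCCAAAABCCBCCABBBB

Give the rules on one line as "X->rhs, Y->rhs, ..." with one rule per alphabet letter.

A->BCC, B->A, C->BB

  step 2 ⇒ step 3: AAABBBBAABCC ⇒ BCC·BCC·BCC·A·A·A·A·BCC·BCC·A·BB·BB
    A ↦ BCC
    B ↦ A
    C ↦ BB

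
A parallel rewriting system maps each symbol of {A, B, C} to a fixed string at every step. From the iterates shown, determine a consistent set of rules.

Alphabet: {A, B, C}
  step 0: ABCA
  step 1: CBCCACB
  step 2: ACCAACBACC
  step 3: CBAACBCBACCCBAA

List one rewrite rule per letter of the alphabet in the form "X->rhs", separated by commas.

  step 2 ⇒ step 3: ACCAACBACC ⇒ CB·A·A·CB·CB·A·CC·CB·A·A
    A ↦ CB
    B ↦ CC
    C ↦ A

A->CB, B->CC, C->A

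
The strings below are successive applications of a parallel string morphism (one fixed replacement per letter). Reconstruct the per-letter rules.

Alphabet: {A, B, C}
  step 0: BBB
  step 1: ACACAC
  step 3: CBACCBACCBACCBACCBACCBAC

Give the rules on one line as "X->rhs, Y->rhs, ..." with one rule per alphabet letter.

  step 0 ⇒ step 1: BBB ⇒ AC·AC·AC
    B ↦ AC
    A ↦ CB  (constrained at step 1)
    C ↦ CB  (constrained at step 1)

A->CB, B->AC, C->CB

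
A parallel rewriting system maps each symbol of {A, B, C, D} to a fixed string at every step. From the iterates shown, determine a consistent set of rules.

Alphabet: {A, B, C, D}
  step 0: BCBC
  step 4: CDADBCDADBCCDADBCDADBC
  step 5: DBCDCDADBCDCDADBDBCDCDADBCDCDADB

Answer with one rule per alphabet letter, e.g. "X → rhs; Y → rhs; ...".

  step 4 ⇒ step 5: CDADBCDADBCCDADBCDADBC ⇒ DB·C·D·C·DA·DB·C·D·C·DA·DB·DB·C·D·C·DA·DB·C·D·C·DA·DB
    A ↦ D
    B ↦ DA
    C ↦ DB
    D ↦ C

A->D, B->DA, C->DB, D->C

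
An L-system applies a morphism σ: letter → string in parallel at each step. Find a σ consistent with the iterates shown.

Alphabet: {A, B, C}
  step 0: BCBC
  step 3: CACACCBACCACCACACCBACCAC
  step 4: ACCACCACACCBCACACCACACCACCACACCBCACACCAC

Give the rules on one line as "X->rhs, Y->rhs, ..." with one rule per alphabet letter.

  step 3 ⇒ step 4: CACACCBACCACCACACCBACCAC ⇒ AC·C·AC·C·AC·AC·CB·C·AC·AC·C·AC·AC·C·AC·C·AC·AC·CB·C·AC·AC·C·AC
    A ↦ C
    B ↦ CB
    C ↦ AC

A->C, B->CB, C->AC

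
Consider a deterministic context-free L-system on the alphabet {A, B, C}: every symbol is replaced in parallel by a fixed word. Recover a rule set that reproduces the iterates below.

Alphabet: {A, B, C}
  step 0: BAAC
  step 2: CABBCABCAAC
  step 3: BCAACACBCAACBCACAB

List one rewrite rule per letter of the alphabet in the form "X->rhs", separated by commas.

  step 2 ⇒ step 3: CABBCABCAAC ⇒ B·CA·AC·AC·B·CA·AC·B·CA·CA·B
    A ↦ CA
    B ↦ AC
    C ↦ B

A->CA, B->AC, C->B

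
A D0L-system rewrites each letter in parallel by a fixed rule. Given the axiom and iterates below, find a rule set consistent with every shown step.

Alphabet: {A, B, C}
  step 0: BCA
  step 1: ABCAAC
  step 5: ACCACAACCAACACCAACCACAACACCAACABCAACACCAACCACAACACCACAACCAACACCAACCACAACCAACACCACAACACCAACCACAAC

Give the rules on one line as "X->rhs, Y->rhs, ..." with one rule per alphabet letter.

A->AC, B->AB, C->CA

  step 0 ⇒ step 1: BCA ⇒ AB·CA·AC
    A ↦ AC
    B ↦ AB
    C ↦ CA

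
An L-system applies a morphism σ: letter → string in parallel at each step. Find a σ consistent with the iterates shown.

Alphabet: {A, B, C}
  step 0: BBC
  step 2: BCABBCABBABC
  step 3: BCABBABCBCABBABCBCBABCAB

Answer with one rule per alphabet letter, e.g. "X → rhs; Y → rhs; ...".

  step 2 ⇒ step 3: BCABBCABBABC ⇒ BC·AB·BA·BC·BC·AB·BA·BC·BC·BA·BC·AB
    A ↦ BA
    B ↦ BC
    C ↦ AB

A->BA, B->BC, C->AB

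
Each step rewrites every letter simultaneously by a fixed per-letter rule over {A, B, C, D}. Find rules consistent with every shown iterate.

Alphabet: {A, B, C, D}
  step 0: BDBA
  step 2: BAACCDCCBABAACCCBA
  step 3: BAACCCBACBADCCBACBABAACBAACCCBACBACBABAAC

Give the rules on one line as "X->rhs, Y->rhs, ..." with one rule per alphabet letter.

A->C, B->BAA, C->CBA, D->DC

  step 2 ⇒ step 3: BAACCDCCBABAACCCBA ⇒ BAA·C·C·CBA·CBA·DC·CBA·CBA·BAA·C·BAA·C·C·CBA·CBA·CBA·BAA·C
    A ↦ C
    B ↦ BAA
    C ↦ CBA
    D ↦ DC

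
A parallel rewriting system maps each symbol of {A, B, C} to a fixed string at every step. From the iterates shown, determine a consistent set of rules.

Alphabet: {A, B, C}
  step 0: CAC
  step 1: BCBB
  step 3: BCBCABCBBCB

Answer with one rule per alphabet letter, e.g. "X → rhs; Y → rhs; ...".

A->CB, B->CA, C->B

  step 0 ⇒ step 1: CAC ⇒ B·CB·B
    A ↦ CB
    C ↦ B
    B ↦ CA  (constrained at step 1)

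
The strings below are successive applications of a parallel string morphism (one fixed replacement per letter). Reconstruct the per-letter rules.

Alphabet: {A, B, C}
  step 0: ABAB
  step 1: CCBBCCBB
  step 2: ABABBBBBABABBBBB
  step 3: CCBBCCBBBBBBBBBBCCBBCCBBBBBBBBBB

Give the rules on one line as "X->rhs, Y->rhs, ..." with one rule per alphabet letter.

  step 2 ⇒ step 3: ABABBBBBABABBBBB ⇒ CC·BB·CC·BB·BB·BB·BB·BB·CC·BB·CC·BB·BB·BB·BB·BB
    A ↦ CC
    B ↦ BB
  step 1 ⇒ step 2: CCBBCCBB ⇒ AB·AB·BB·BB·AB·AB·BB·BB
    C ↦ AB

A->CC, B->BB, C->AB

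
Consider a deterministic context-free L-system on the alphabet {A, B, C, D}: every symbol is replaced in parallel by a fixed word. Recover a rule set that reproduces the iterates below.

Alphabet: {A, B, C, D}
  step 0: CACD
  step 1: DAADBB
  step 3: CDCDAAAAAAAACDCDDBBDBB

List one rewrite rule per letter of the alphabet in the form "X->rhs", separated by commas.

  step 0 ⇒ step 1: CACD ⇒ D·AA·D·BB
    A ↦ AA
    C ↦ D
    D ↦ BB
    B ↦ CD  (constrained at step 1)

A->AA, B->CD, C->D, D->BB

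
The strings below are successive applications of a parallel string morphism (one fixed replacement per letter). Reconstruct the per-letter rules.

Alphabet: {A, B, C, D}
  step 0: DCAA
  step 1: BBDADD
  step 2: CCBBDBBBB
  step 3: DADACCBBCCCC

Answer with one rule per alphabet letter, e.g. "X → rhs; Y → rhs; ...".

A->D, B->C, C->DA, D->BB

  step 2 ⇒ step 3: CCBBDBBBB ⇒ DA·DA·C·C·BB·C·C·C·C
    B ↦ C
    C ↦ DA
    D ↦ BB
  step 0 ⇒ step 1: DCAA ⇒ BB·DA·D·D
    A ↦ D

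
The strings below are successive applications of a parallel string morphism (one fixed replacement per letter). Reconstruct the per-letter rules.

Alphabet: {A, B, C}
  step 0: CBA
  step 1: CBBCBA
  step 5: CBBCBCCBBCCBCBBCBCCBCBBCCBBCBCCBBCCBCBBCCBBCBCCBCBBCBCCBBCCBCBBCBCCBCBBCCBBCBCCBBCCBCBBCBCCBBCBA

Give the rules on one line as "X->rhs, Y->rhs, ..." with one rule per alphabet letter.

  step 0 ⇒ step 1: CBA ⇒ CB·BC·BA
    A ↦ BA
    B ↦ BC
    C ↦ CB

A->BA, B->BC, C->CB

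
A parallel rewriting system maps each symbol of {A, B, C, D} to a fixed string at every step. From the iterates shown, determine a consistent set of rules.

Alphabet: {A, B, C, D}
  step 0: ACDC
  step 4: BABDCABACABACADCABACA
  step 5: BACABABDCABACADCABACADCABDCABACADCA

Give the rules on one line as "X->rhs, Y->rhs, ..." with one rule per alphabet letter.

  step 4 ⇒ step 5: BABDCABACABACADCABACA ⇒ BA·CA·BA·B·D·CA·BA·CA·D·CA·BA·CA·D·CA·B·D·CA·BA·CA·D·CA
    A ↦ CA
    B ↦ BA
    C ↦ D
    D ↦ B

A->CA, B->BA, C->D, D->B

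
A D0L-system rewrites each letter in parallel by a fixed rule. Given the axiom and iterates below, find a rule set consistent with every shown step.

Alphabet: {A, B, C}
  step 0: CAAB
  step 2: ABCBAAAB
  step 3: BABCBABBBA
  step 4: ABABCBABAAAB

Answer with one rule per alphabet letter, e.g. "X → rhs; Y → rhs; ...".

  step 3 ⇒ step 4: BABCBABBBA ⇒ A·B·A·BCB·A·B·A·A·A·B
    A ↦ B
    B ↦ A
    C ↦ BCB

A->B, B->A, C->BCB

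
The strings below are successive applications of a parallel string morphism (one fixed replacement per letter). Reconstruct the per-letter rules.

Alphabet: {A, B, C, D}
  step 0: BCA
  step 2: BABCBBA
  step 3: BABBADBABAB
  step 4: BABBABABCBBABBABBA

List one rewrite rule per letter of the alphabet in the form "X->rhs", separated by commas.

A->B, B->BA, C->D, D->CB

  step 3 ⇒ step 4: BABBADBABAB ⇒ BA·B·BA·BA·B·CB·BA·B·BA·B·BA
    A ↦ B
    B ↦ BA
    D ↦ CB
  step 2 ⇒ step 3: BABCBBA ⇒ BA·B·BA·D·BA·BA·B
    C ↦ D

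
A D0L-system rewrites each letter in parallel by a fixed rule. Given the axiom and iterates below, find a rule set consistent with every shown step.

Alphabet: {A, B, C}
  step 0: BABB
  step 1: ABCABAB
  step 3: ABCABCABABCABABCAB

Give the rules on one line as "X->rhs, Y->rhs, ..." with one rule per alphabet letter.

A->C, B->AB, C->AB

  step 0 ⇒ step 1: BABB ⇒ AB·C·AB·AB
    A ↦ C
    B ↦ AB
    C ↦ AB  (constrained at step 1)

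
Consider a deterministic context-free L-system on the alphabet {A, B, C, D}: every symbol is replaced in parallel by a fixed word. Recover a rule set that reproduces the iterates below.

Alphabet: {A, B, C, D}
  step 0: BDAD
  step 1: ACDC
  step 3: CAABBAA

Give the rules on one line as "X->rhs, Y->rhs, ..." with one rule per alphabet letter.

  step 0 ⇒ step 1: BDAD ⇒ A·C·D·C
    A ↦ D
    B ↦ A
    D ↦ C
    C ↦ BB  (constrained at step 1)

A->D, B->A, C->BB, D->C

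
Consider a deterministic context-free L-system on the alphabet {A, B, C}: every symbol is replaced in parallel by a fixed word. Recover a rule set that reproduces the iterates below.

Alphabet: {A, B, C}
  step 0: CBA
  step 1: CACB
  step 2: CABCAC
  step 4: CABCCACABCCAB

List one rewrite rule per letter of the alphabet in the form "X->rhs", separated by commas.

A->B, B->C, C->CA

  step 1 ⇒ step 2: CACB ⇒ CA·B·CA·C
    A ↦ B
    B ↦ C
    C ↦ CA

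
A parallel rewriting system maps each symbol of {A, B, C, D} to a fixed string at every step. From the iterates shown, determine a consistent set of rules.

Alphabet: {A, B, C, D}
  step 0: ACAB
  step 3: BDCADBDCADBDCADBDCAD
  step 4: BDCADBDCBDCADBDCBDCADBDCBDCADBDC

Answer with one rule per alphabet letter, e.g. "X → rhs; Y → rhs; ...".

  step 3 ⇒ step 4: BDCADBDCADBDCADBDCAD ⇒ BD·C·AD·BD·C·BD·C·AD·BD·C·BD·C·AD·BD·C·BD·C·AD·BD·C
    A ↦ BD
    B ↦ BD
    C ↦ AD
    D ↦ C

A->BD, B->BD, C->AD, D->C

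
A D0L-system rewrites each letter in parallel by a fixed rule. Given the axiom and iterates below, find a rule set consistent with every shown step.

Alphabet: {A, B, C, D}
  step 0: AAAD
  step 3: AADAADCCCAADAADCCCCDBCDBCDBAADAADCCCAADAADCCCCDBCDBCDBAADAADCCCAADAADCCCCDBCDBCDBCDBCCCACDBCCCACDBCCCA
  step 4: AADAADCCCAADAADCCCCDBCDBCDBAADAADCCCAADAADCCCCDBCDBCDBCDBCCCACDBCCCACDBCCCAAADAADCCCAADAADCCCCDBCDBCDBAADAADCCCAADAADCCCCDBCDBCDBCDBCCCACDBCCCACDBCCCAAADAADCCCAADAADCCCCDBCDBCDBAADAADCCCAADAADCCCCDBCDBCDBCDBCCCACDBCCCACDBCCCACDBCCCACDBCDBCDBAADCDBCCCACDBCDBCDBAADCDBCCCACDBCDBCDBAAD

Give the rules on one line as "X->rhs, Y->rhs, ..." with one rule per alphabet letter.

  step 3 ⇒ step 4: AADAADCCCAADAADCCCCDBCDBCDBAADAADCCCAADAADCCCCDBCDBCDBAADAADCCCAADAADCCCCDBCDBCDBCDBCCCACDBCCCACDBCCCA ⇒ AAD·AAD·CCC·AAD·AAD·CCC·CDB·CDB·CDB·AAD·AAD·CCC·AAD·AAD·CCC·CDB·CDB·CDB·CDB·CCC·A·CDB·CCC·A·CDB·CCC·A·AAD·AAD·CCC·AAD·AAD·CCC·CDB·CDB·CDB·AAD·AAD·CCC·AAD·AAD·CCC·CDB·CDB·CDB·CDB·CCC·A·CDB·CCC·A·CDB·CCC·A·AAD·AAD·CCC·AAD·AAD·CCC·CDB·CDB·CDB·AAD·AAD·CCC·AAD·AAD·CCC·CDB·CDB·CDB·CDB·CCC·A·CDB·CCC·A·CDB·CCC·A·CDB·CCC·A·CDB·CDB·CDB·AAD·CDB·CCC·A·CDB·CDB·CDB·AAD·CDB·CCC·A·CDB·CDB·CDB·AAD
    A ↦ AAD
    B ↦ A
    C ↦ CDB
    D ↦ CCC

A->AAD, B->A, C->CDB, D->CCC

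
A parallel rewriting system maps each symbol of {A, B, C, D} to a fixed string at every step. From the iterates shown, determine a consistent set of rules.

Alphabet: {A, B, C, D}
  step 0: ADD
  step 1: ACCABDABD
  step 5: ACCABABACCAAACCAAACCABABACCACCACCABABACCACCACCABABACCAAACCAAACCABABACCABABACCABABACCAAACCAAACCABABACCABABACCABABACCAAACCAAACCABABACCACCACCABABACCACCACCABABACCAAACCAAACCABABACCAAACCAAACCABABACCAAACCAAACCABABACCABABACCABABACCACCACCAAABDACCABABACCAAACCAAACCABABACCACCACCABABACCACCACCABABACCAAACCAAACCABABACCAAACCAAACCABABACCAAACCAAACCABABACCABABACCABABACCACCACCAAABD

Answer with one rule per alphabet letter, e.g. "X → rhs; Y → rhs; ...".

A->ACC, B->AA, C->AB, D->ABD

  step 0 ⇒ step 1: ADD ⇒ ACC·ABD·ABD
    A ↦ ACC
    D ↦ ABD
    B ↦ AA  (constrained at step 1)
    C ↦ AB  (constrained at step 1)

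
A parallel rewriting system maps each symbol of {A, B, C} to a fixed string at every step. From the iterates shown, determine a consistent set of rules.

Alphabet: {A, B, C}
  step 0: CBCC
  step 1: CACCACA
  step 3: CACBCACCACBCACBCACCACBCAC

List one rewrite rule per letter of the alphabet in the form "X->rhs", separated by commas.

A->CB, B->C, C->CA

  step 0 ⇒ step 1: CBCC ⇒ CA·C·CA·CA
    B ↦ C
    C ↦ CA
    A ↦ CB  (constrained at step 1)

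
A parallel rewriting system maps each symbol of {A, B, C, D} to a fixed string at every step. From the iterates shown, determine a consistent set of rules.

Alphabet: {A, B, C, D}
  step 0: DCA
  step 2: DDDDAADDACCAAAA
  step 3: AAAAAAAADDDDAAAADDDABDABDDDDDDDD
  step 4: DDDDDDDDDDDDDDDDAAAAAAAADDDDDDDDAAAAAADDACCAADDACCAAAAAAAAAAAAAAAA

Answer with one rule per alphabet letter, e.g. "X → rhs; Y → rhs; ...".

A->DD, B->ACC, C->DAB, D->AA

  step 3 ⇒ step 4: AAAAAAAADDDDAAAADDDABDABDDDDDDDD ⇒ DD·DD·DD·DD·DD·DD·DD·DD·AA·AA·AA·AA·DD·DD·DD·DD·AA·AA·AA·DD·ACC·AA·DD·ACC·AA·AA·AA·AA·AA·AA·AA·AA
    A ↦ DD
    B ↦ ACC
    D ↦ AA
  step 2 ⇒ step 3: DDDDAADDACCAAAA ⇒ AA·AA·AA·AA·DD·DD·AA·AA·DD·DAB·DAB·DD·DD·DD·DD
    C ↦ DAB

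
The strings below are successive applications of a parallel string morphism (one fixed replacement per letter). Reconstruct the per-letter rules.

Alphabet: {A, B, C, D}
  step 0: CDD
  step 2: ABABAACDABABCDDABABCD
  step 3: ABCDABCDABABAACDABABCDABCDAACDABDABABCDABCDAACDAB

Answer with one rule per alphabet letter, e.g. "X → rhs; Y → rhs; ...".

  step 2 ⇒ step 3: ABABAACDABABCDDABABCD ⇒ AB·CD·AB·CD·AB·AB·AAC·DAB·AB·CD·AB·CD·AAC·DAB·DAB·AB·CD·AB·CD·AAC·DAB
    A ↦ AB
    B ↦ CD
    C ↦ AAC
    D ↦ DAB

A->AB, B->CD, C->AAC, D->DAB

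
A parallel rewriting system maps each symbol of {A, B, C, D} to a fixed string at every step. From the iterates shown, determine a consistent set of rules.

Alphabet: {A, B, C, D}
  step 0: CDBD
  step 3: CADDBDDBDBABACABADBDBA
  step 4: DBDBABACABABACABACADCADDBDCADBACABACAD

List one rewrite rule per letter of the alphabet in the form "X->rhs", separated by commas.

A->D, B->CA, C->DB, D->BA

  step 3 ⇒ step 4: CADDBDDBDBABACABADBDBA ⇒ DB·D·BA·BA·CA·BA·BA·CA·BA·CA·D·CA·D·DB·D·CA·D·BA·CA·BA·CA·D
    A ↦ D
    B ↦ CA
    C ↦ DB
    D ↦ BA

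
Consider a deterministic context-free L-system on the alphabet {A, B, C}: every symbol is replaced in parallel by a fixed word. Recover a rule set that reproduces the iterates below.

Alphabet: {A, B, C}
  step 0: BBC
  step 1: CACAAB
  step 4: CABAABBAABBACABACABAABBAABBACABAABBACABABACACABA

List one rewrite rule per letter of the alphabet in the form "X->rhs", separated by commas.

A->BA, B->CA, C->AB

  step 0 ⇒ step 1: BBC ⇒ CA·CA·AB
    B ↦ CA
    C ↦ AB
    A ↦ BA  (constrained at step 1)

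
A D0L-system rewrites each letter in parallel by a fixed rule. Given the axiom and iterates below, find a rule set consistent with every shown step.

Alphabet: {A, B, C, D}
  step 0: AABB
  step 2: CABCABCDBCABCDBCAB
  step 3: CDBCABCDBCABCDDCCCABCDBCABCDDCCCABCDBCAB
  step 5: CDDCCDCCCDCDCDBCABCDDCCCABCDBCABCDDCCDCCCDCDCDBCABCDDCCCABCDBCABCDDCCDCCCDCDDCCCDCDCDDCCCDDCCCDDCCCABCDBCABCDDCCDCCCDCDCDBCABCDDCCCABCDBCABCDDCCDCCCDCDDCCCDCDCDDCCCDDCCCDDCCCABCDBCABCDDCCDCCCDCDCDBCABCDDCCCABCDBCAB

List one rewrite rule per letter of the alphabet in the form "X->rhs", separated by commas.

  step 2 ⇒ step 3: CABCABCDBCABCDBCAB ⇒ CD·B·CAB·CD·B·CAB·CD·DCC·CAB·CD·B·CAB·CD·DCC·CAB·CD·B·CAB
    A ↦ B
    B ↦ CAB
    C ↦ CD
    D ↦ DCC

A->B, B->CAB, C->CD, D->DCC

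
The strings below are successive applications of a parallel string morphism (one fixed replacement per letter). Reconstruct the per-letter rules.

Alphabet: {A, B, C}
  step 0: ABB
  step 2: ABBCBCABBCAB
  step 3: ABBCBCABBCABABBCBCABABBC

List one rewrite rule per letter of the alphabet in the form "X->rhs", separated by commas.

A->AB, B->BC, C->AB

  step 2 ⇒ step 3: ABBCBCABBCAB ⇒ AB·BC·BC·AB·BC·AB·AB·BC·BC·AB·AB·BC
    A ↦ AB
    B ↦ BC
    C ↦ AB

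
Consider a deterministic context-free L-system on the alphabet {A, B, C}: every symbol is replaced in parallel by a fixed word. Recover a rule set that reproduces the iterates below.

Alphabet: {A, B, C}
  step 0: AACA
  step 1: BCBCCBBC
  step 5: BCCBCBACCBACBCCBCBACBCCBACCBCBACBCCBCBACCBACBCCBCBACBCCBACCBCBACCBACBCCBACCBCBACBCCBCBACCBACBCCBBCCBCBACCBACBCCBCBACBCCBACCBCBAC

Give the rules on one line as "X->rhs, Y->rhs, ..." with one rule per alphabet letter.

  step 0 ⇒ step 1: AACA ⇒ BC·BC·CB·BC
    A ↦ BC
    C ↦ CB
    B ↦ AC  (constrained at step 1)

A->BC, B->AC, C->CB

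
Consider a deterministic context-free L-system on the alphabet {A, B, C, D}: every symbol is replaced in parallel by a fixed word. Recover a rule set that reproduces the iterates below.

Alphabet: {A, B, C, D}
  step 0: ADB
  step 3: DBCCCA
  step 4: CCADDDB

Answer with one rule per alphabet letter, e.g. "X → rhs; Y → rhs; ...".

A->B, B->CA, C->D, D->C

  step 3 ⇒ step 4: DBCCCA ⇒ C·CA·D·D·D·B
    A ↦ B
    B ↦ CA
    C ↦ D
    D ↦ C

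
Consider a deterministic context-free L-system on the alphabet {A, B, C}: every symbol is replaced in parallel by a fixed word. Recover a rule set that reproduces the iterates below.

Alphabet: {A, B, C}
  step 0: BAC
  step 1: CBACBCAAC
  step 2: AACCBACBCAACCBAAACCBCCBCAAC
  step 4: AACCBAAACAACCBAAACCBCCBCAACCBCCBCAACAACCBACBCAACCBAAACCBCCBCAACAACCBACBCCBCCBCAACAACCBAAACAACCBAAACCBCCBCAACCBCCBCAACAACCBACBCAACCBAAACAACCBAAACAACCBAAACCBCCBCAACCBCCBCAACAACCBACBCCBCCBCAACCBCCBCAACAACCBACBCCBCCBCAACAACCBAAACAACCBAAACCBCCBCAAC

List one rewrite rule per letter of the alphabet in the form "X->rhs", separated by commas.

  step 1 ⇒ step 2: CBACBCAAC ⇒ AAC·CBA·CBC·AAC·CBA·AAC·CBC·CBC·AAC
    A ↦ CBC
    B ↦ CBA
    C ↦ AAC

A->CBC, B->CBA, C->AAC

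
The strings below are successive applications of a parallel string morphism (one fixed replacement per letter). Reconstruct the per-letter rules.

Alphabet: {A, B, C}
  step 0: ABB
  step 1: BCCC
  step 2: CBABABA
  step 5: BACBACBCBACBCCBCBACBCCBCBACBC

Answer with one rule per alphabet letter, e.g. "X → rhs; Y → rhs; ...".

  step 1 ⇒ step 2: BCCC ⇒ C·BA·BA·BA
    B ↦ C
    C ↦ BA
  step 0 ⇒ step 1: ABB ⇒ BC·C·C
    A ↦ BC

A->BC, B->C, C->BA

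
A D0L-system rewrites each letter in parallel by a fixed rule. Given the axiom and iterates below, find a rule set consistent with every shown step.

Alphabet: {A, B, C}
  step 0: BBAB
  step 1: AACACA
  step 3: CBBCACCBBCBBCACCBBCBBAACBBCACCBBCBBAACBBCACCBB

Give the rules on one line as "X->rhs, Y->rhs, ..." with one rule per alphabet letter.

  step 0 ⇒ step 1: BBAB ⇒ A·A·CAC·A
    A ↦ CAC
    B ↦ A
    C ↦ CBB  (constrained at step 1)

A->CAC, B->A, C->CBB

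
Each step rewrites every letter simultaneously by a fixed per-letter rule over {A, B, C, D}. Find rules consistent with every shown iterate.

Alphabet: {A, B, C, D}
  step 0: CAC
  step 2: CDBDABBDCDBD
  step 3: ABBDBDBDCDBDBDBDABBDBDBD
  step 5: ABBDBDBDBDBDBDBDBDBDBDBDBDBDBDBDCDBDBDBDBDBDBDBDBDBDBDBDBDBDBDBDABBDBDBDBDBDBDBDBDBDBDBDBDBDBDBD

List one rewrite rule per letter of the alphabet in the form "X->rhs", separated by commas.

A->CD, B->BD, C->AB, D->BD

  step 2 ⇒ step 3: CDBDABBDCDBD ⇒ AB·BD·BD·BD·CD·BD·BD·BD·AB·BD·BD·BD
    A ↦ CD
    B ↦ BD
    C ↦ AB
    D ↦ BD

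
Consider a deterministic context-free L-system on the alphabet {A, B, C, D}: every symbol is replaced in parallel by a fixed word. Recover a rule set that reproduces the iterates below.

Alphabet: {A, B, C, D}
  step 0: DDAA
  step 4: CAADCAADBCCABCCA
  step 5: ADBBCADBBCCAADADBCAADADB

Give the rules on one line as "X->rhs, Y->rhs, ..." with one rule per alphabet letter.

A->B, B->CA, C->AD, D->C

  step 4 ⇒ step 5: CAADCAADBCCABCCA ⇒ AD·B·B·C·AD·B·B·C·CA·AD·AD·B·CA·AD·AD·B
    A ↦ B
    B ↦ CA
    C ↦ AD
    D ↦ C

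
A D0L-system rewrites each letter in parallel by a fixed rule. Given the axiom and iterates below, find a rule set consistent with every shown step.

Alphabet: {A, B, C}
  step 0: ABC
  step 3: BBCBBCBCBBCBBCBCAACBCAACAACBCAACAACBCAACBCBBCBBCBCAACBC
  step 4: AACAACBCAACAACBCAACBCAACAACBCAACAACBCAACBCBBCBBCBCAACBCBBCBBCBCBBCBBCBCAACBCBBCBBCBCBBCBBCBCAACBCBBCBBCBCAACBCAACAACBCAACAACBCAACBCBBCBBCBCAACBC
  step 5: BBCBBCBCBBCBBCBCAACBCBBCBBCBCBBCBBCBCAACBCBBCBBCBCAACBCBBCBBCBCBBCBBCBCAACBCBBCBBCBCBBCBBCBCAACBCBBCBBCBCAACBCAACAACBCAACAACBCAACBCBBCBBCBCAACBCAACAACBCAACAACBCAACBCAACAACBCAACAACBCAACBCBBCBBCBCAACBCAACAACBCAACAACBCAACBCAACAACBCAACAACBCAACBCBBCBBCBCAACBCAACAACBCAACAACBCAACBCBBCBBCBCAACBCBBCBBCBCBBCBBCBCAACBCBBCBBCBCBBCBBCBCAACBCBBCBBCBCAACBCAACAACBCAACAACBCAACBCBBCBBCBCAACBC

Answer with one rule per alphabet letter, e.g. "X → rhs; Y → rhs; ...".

  step 4 ⇒ step 5: AACAACBCAACAACBCAACBCAACAACBCAACAACBCAACBCBBCBBCBCAACBCBBCBBCBCBBCBBCBCAACBCBBCBBCBCBBCBBCBCAACBCBBCBBCBCAACBCAACAACBCAACAACBCAACBCBBCBBCBCAACBC ⇒ BBC·BBC·BC·BBC·BBC·BC·AAC·BC·BBC·BBC·BC·BBC·BBC·BC·AAC·BC·BBC·BBC·BC·AAC·BC·BBC·BBC·BC·BBC·BBC·BC·AAC·BC·BBC·BBC·BC·BBC·BBC·BC·AAC·BC·BBC·BBC·BC·AAC·BC·AAC·AAC·BC·AAC·AAC·BC·AAC·BC·BBC·BBC·BC·AAC·BC·AAC·AAC·BC·AAC·AAC·BC·AAC·BC·AAC·AAC·BC·AAC·AAC·BC·AAC·BC·BBC·BBC·BC·AAC·BC·AAC·AAC·BC·AAC·AAC·BC·AAC·BC·AAC·AAC·BC·AAC·AAC·BC·AAC·BC·BBC·BBC·BC·AAC·BC·AAC·AAC·BC·AAC·AAC·BC·AAC·BC·BBC·BBC·BC·AAC·BC·BBC·BBC·BC·BBC·BBC·BC·AAC·BC·BBC·BBC·BC·BBC·BBC·BC·AAC·BC·BBC·BBC·BC·AAC·BC·AAC·AAC·BC·AAC·AAC·BC·AAC·BC·BBC·BBC·BC·AAC·BC
    A ↦ BBC
    B ↦ AAC
    C ↦ BC

A->BBC, B->AAC, C->BC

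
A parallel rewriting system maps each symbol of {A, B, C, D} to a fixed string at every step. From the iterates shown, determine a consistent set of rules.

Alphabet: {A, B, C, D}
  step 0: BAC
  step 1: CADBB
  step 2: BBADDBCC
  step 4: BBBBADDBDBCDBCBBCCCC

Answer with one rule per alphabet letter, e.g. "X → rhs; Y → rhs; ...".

  step 1 ⇒ step 2: CADBB ⇒ BB·AD·DB·C·C
    A ↦ AD
    B ↦ C
    C ↦ BB
    D ↦ DB

A->AD, B->C, C->BB, D->DB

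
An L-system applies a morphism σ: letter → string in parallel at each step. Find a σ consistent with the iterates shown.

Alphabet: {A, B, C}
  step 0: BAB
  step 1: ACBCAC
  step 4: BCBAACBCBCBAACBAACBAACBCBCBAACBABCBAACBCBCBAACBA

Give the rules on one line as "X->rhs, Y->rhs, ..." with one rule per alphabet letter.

A->BC, B->AC, C->BA

  step 0 ⇒ step 1: BAB ⇒ AC·BC·AC
    A ↦ BC
    B ↦ AC
    C ↦ BA  (constrained at step 1)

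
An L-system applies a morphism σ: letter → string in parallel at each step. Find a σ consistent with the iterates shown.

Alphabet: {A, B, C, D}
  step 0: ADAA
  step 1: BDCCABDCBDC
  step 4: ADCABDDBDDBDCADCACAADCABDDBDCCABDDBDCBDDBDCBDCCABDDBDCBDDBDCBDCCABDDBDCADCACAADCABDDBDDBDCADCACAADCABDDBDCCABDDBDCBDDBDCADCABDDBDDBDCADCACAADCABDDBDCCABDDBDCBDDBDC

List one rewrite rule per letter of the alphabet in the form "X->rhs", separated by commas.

A->BDC, B->AD, C->BDD, D->CA

  step 0 ⇒ step 1: ADAA ⇒ BDC·CA·BDC·BDC
    A ↦ BDC
    D ↦ CA
    B ↦ AD  (constrained at step 1)
    C ↦ BDD  (constrained at step 1)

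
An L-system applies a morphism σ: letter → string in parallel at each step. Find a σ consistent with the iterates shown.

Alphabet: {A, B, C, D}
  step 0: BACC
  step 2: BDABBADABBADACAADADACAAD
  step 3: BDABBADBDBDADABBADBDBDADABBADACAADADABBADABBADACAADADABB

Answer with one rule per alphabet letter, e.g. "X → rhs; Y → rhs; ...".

  step 2 ⇒ step 3: BDABBADABBADACAADADACAAD ⇒ BD·ABB·AD·BD·BD·AD·ABB·AD·BD·BD·AD·ABB·AD·ACA·AD·AD·ABB·AD·ABB·AD·ACA·AD·AD·ABB
    A ↦ AD
    B ↦ BD
    C ↦ ACA
    D ↦ ABB

A->AD, B->BD, C->ACA, D->ABB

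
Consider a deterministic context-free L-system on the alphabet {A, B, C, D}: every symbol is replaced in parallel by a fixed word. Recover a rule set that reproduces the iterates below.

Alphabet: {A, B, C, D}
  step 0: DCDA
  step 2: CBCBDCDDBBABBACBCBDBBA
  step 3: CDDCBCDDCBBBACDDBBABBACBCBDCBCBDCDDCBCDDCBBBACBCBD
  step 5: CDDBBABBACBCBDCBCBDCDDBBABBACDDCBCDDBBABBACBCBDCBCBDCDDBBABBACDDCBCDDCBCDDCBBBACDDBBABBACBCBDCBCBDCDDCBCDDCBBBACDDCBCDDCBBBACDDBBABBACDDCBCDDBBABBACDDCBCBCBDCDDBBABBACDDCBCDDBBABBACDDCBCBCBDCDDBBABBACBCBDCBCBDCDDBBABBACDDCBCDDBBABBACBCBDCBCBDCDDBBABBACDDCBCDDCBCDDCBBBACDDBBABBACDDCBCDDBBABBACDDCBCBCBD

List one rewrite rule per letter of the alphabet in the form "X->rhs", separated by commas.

A->D, B->CB, C->CDD, D->BBA

  step 2 ⇒ step 3: CBCBDCDDBBABBACBCBDBBA ⇒ CDD·CB·CDD·CB·BBA·CDD·BBA·BBA·CB·CB·D·CB·CB·D·CDD·CB·CDD·CB·BBA·CB·CB·D
    A ↦ D
    B ↦ CB
    C ↦ CDD
    D ↦ BBA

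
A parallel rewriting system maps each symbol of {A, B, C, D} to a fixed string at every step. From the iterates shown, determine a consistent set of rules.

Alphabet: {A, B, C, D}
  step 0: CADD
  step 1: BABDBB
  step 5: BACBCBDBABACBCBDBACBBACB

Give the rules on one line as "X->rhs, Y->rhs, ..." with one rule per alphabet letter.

  step 0 ⇒ step 1: CADD ⇒ BA·BD·B·B
    A ↦ BD
    C ↦ BA
    D ↦ B
    B ↦ C  (constrained at step 1)

A->BD, B->C, C->BA, D->B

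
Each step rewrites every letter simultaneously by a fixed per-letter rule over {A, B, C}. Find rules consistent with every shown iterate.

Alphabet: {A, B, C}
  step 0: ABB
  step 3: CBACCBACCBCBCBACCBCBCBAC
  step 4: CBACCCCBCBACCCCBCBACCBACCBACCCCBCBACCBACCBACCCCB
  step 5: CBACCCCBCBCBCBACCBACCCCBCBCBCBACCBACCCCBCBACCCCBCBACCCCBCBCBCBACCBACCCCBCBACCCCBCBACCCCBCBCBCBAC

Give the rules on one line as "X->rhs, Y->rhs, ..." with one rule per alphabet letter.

A->CC, B->AC, C->CB

  step 4 ⇒ step 5: CBACCCCBCBACCCCBCBACCBACCBACCCCBCBACCBACCBACCCCB ⇒ CB·AC·CC·CB·CB·CB·CB·AC·CB·AC·CC·CB·CB·CB·CB·AC·CB·AC·CC·CB·CB·AC·CC·CB·CB·AC·CC·CB·CB·CB·CB·AC·CB·AC·CC·CB·CB·AC·CC·CB·CB·AC·CC·CB·CB·CB·CB·AC
    A ↦ CC
    B ↦ AC
    C ↦ CB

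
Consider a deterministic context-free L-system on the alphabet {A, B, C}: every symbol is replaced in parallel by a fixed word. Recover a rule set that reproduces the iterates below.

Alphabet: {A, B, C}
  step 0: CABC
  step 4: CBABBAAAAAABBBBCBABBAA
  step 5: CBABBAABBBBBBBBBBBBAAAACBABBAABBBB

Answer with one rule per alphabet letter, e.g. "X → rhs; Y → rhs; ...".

  step 4 ⇒ step 5: CBABBAAAAAABBBBCBABBAA ⇒ CB·A·BB·A·A·BB·BB·BB·BB·BB·BB·A·A·A·A·CB·A·BB·A·A·BB·BB
    A ↦ BB
    B ↦ A
    C ↦ CB

A->BB, B->A, C->CB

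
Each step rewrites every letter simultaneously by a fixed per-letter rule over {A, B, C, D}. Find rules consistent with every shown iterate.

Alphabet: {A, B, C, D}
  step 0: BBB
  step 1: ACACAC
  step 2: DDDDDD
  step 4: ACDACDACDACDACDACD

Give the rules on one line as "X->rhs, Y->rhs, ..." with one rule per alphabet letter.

  step 1 ⇒ step 2: ACACAC ⇒ D·D·D·D·D·D
    A ↦ D
    C ↦ D
  step 0 ⇒ step 1: BBB ⇒ AC·AC·AC
    B ↦ AC
    D ↦ BC  (constrained at step 2)

A->D, B->AC, C->D, D->BC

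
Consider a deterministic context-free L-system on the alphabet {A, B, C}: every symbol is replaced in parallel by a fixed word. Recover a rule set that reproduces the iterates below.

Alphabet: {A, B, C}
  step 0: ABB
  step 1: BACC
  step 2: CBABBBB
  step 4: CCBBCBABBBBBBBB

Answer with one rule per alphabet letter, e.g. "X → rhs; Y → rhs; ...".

  step 1 ⇒ step 2: BACC ⇒ C·BA·BB·BB
    A ↦ BA
    B ↦ C
    C ↦ BB

A->BA, B->C, C->BB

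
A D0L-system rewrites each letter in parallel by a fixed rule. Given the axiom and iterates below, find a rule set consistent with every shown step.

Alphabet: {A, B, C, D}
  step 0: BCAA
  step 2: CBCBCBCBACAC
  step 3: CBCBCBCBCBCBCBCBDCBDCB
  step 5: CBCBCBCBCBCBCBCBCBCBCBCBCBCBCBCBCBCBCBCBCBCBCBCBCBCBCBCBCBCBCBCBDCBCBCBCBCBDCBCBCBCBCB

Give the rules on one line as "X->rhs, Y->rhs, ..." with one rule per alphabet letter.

A->D, B->CB, C->CB, D->AC

  step 2 ⇒ step 3: CBCBCBCBACAC ⇒ CB·CB·CB·CB·CB·CB·CB·CB·D·CB·D·CB
    A ↦ D
    B ↦ CB
    C ↦ CB
    D ↦ AC  (constrained at step 3)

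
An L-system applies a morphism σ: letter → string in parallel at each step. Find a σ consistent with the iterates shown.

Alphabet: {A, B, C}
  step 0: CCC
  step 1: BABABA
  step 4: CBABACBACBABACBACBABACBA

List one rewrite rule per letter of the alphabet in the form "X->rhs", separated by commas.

  step 0 ⇒ step 1: CCC ⇒ BA·BA·BA
    C ↦ BA
    A ↦ BA  (constrained at step 1)
    B ↦ C  (constrained at step 1)

A->BA, B->C, C->BA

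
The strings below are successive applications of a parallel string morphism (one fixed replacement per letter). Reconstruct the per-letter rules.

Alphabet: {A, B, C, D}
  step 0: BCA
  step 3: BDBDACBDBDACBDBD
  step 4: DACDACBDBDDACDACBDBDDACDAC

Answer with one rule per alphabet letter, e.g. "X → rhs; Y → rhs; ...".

  step 3 ⇒ step 4: BDBDACBDBDACBDBD ⇒ D·AC·D·AC·BD·BD·D·AC·D·AC·BD·BD·D·AC·D·AC
    A ↦ BD
    B ↦ D
    C ↦ BD
    D ↦ AC

A->BD, B->D, C->BD, D->AC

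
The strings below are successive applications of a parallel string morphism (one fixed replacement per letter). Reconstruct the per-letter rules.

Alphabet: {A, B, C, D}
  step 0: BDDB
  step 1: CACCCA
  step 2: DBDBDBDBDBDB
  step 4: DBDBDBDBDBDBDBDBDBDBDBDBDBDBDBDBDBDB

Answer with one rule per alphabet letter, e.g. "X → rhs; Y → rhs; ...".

  step 1 ⇒ step 2: CACCCA ⇒ DB·DB·DB·DB·DB·DB
    A ↦ DB
    C ↦ DB
  step 0 ⇒ step 1: BDDB ⇒ CA·C·C·CA
    B ↦ CA
  step 0 ⇒ step 1: BDDB ⇒ CA·C·C·CA
    D ↦ C

A->DB, B->CA, C->DB, D->C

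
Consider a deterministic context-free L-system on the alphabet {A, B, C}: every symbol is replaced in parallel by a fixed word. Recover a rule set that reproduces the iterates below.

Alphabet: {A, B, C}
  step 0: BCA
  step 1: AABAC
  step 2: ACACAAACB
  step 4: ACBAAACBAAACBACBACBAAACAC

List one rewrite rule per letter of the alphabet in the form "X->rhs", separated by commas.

  step 1 ⇒ step 2: AABAC ⇒ AC·AC·AA·AC·B
    A ↦ AC
    B ↦ AA
    C ↦ B

A->AC, B->AA, C->B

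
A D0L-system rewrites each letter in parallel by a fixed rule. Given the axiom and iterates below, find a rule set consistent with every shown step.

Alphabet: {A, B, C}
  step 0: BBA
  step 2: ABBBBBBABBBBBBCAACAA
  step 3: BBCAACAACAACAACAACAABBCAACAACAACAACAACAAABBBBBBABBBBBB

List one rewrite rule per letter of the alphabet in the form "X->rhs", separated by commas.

A->BB, B->CAA, C->ABB

  step 2 ⇒ step 3: ABBBBBBABBBBBBCAACAA ⇒ BB·CAA·CAA·CAA·CAA·CAA·CAA·BB·CAA·CAA·CAA·CAA·CAA·CAA·ABB·BB·BB·ABB·BB·BB
    A ↦ BB
    B ↦ CAA
    C ↦ ABB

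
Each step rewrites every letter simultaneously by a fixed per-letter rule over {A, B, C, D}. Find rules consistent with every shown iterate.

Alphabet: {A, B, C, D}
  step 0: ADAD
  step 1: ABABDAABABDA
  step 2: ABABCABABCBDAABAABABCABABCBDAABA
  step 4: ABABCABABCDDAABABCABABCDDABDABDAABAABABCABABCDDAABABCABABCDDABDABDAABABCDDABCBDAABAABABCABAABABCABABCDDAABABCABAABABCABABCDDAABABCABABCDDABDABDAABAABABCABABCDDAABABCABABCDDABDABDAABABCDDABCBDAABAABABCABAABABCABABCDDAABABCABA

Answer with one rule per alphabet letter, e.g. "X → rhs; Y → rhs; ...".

A->ABA, B->BC, C->DDA, D->BDA

  step 1 ⇒ step 2: ABABDAABABDA ⇒ ABA·BC·ABA·BC·BDA·ABA·ABA·BC·ABA·BC·BDA·ABA
    A ↦ ABA
    B ↦ BC
    D ↦ BDA
    C ↦ DDA  (constrained at step 2)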